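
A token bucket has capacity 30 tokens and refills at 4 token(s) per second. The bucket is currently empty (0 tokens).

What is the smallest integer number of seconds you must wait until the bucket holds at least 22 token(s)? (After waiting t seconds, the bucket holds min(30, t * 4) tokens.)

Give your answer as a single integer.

Answer: 6

Derivation:
Need t * 4 >= 22, so t >= 22/4.
Smallest integer t = ceil(22/4) = 6.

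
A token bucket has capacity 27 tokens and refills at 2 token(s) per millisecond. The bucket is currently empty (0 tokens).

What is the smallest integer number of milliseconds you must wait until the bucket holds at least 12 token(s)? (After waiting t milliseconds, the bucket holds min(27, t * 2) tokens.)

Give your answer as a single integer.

Need t * 2 >= 12, so t >= 12/2.
Smallest integer t = ceil(12/2) = 6.

Answer: 6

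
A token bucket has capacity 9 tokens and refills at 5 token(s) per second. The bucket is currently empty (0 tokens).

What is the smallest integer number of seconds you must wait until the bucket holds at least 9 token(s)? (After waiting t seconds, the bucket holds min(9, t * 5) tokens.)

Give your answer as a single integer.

Answer: 2

Derivation:
Need t * 5 >= 9, so t >= 9/5.
Smallest integer t = ceil(9/5) = 2.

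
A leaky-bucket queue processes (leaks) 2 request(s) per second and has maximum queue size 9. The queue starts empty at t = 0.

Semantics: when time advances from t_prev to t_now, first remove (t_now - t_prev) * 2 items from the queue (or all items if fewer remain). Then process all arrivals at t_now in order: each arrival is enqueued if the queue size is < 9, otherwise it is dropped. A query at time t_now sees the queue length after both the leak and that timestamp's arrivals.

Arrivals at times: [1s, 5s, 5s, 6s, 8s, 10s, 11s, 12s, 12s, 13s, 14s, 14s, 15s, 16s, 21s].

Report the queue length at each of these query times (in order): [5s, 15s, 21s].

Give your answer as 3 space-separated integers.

Queue lengths at query times:
  query t=5s: backlog = 2
  query t=15s: backlog = 1
  query t=21s: backlog = 1

Answer: 2 1 1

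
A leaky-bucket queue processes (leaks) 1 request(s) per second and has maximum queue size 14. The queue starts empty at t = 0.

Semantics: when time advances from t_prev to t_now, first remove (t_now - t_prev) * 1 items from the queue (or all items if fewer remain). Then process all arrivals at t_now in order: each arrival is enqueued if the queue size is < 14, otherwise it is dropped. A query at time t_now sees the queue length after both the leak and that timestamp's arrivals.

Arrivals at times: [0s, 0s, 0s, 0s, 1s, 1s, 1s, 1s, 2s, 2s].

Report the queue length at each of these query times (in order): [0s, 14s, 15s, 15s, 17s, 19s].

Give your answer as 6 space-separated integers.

Queue lengths at query times:
  query t=0s: backlog = 4
  query t=14s: backlog = 0
  query t=15s: backlog = 0
  query t=15s: backlog = 0
  query t=17s: backlog = 0
  query t=19s: backlog = 0

Answer: 4 0 0 0 0 0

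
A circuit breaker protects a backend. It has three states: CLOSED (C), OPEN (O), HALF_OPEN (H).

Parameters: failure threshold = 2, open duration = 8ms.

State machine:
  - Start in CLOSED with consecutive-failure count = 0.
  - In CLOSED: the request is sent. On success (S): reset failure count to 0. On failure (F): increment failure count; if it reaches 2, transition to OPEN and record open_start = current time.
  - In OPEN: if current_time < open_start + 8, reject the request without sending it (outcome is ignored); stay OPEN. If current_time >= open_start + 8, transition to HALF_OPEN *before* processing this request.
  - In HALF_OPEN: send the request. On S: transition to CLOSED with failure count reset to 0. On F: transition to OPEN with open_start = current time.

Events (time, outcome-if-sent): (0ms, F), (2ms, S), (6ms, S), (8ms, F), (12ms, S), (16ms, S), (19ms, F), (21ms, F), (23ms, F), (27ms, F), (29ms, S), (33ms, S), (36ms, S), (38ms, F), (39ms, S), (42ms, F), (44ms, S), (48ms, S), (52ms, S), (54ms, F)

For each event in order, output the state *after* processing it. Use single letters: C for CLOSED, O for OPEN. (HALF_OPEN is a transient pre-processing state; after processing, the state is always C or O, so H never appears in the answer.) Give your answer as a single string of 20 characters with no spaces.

Answer: CCCCCCCOOOCCCCCCCCCC

Derivation:
State after each event:
  event#1 t=0ms outcome=F: state=CLOSED
  event#2 t=2ms outcome=S: state=CLOSED
  event#3 t=6ms outcome=S: state=CLOSED
  event#4 t=8ms outcome=F: state=CLOSED
  event#5 t=12ms outcome=S: state=CLOSED
  event#6 t=16ms outcome=S: state=CLOSED
  event#7 t=19ms outcome=F: state=CLOSED
  event#8 t=21ms outcome=F: state=OPEN
  event#9 t=23ms outcome=F: state=OPEN
  event#10 t=27ms outcome=F: state=OPEN
  event#11 t=29ms outcome=S: state=CLOSED
  event#12 t=33ms outcome=S: state=CLOSED
  event#13 t=36ms outcome=S: state=CLOSED
  event#14 t=38ms outcome=F: state=CLOSED
  event#15 t=39ms outcome=S: state=CLOSED
  event#16 t=42ms outcome=F: state=CLOSED
  event#17 t=44ms outcome=S: state=CLOSED
  event#18 t=48ms outcome=S: state=CLOSED
  event#19 t=52ms outcome=S: state=CLOSED
  event#20 t=54ms outcome=F: state=CLOSED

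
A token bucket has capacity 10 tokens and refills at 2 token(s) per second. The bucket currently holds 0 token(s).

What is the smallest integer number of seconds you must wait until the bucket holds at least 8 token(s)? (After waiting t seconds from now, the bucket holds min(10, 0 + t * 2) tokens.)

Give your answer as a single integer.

Need 0 + t * 2 >= 8, so t >= 8/2.
Smallest integer t = ceil(8/2) = 4.

Answer: 4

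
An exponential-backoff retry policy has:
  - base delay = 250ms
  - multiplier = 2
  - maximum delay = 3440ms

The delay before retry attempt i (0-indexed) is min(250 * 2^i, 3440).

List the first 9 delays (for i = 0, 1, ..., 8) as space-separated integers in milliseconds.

Answer: 250 500 1000 2000 3440 3440 3440 3440 3440

Derivation:
Computing each delay:
  i=0: min(250*2^0, 3440) = 250
  i=1: min(250*2^1, 3440) = 500
  i=2: min(250*2^2, 3440) = 1000
  i=3: min(250*2^3, 3440) = 2000
  i=4: min(250*2^4, 3440) = 3440
  i=5: min(250*2^5, 3440) = 3440
  i=6: min(250*2^6, 3440) = 3440
  i=7: min(250*2^7, 3440) = 3440
  i=8: min(250*2^8, 3440) = 3440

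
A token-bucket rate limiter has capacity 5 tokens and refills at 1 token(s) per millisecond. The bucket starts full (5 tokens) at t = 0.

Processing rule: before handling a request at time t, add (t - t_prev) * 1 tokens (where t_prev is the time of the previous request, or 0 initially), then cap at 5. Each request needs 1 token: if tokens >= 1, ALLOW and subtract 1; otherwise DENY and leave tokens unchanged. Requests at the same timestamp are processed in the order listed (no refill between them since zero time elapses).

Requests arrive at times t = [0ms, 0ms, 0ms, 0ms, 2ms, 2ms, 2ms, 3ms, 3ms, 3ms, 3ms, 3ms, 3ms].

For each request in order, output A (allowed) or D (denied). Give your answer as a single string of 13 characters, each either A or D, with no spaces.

Answer: AAAAAAAADDDDD

Derivation:
Simulating step by step:
  req#1 t=0ms: ALLOW
  req#2 t=0ms: ALLOW
  req#3 t=0ms: ALLOW
  req#4 t=0ms: ALLOW
  req#5 t=2ms: ALLOW
  req#6 t=2ms: ALLOW
  req#7 t=2ms: ALLOW
  req#8 t=3ms: ALLOW
  req#9 t=3ms: DENY
  req#10 t=3ms: DENY
  req#11 t=3ms: DENY
  req#12 t=3ms: DENY
  req#13 t=3ms: DENY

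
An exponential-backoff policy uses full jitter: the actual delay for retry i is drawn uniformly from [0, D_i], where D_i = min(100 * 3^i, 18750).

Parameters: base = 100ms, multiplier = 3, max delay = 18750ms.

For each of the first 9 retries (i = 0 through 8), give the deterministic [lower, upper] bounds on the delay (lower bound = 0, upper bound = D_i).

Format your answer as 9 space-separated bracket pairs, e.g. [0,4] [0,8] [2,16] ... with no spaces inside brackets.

Answer: [0,100] [0,300] [0,900] [0,2700] [0,8100] [0,18750] [0,18750] [0,18750] [0,18750]

Derivation:
Computing bounds per retry:
  i=0: D_i=min(100*3^0,18750)=100, bounds=[0,100]
  i=1: D_i=min(100*3^1,18750)=300, bounds=[0,300]
  i=2: D_i=min(100*3^2,18750)=900, bounds=[0,900]
  i=3: D_i=min(100*3^3,18750)=2700, bounds=[0,2700]
  i=4: D_i=min(100*3^4,18750)=8100, bounds=[0,8100]
  i=5: D_i=min(100*3^5,18750)=18750, bounds=[0,18750]
  i=6: D_i=min(100*3^6,18750)=18750, bounds=[0,18750]
  i=7: D_i=min(100*3^7,18750)=18750, bounds=[0,18750]
  i=8: D_i=min(100*3^8,18750)=18750, bounds=[0,18750]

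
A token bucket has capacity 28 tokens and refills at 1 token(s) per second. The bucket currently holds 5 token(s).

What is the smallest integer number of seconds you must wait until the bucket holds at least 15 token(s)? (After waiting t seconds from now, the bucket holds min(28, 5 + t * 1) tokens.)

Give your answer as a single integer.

Answer: 10

Derivation:
Need 5 + t * 1 >= 15, so t >= 10/1.
Smallest integer t = ceil(10/1) = 10.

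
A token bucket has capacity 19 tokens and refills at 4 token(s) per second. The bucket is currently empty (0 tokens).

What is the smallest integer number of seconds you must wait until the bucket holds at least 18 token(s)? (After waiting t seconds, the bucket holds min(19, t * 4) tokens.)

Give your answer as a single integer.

Need t * 4 >= 18, so t >= 18/4.
Smallest integer t = ceil(18/4) = 5.

Answer: 5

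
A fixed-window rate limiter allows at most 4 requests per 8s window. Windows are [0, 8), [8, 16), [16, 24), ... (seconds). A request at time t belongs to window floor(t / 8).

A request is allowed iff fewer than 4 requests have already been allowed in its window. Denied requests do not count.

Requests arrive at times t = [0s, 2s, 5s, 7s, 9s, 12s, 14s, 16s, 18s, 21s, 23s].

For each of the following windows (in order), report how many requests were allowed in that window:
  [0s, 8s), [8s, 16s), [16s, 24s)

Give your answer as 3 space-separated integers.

Processing requests:
  req#1 t=0s (window 0): ALLOW
  req#2 t=2s (window 0): ALLOW
  req#3 t=5s (window 0): ALLOW
  req#4 t=7s (window 0): ALLOW
  req#5 t=9s (window 1): ALLOW
  req#6 t=12s (window 1): ALLOW
  req#7 t=14s (window 1): ALLOW
  req#8 t=16s (window 2): ALLOW
  req#9 t=18s (window 2): ALLOW
  req#10 t=21s (window 2): ALLOW
  req#11 t=23s (window 2): ALLOW

Allowed counts by window: 4 3 4

Answer: 4 3 4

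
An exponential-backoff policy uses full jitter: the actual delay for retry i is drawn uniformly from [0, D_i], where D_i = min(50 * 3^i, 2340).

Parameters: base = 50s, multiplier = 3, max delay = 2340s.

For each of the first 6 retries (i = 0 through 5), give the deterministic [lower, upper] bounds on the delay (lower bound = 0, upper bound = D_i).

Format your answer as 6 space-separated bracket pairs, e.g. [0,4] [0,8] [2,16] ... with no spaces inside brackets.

Computing bounds per retry:
  i=0: D_i=min(50*3^0,2340)=50, bounds=[0,50]
  i=1: D_i=min(50*3^1,2340)=150, bounds=[0,150]
  i=2: D_i=min(50*3^2,2340)=450, bounds=[0,450]
  i=3: D_i=min(50*3^3,2340)=1350, bounds=[0,1350]
  i=4: D_i=min(50*3^4,2340)=2340, bounds=[0,2340]
  i=5: D_i=min(50*3^5,2340)=2340, bounds=[0,2340]

Answer: [0,50] [0,150] [0,450] [0,1350] [0,2340] [0,2340]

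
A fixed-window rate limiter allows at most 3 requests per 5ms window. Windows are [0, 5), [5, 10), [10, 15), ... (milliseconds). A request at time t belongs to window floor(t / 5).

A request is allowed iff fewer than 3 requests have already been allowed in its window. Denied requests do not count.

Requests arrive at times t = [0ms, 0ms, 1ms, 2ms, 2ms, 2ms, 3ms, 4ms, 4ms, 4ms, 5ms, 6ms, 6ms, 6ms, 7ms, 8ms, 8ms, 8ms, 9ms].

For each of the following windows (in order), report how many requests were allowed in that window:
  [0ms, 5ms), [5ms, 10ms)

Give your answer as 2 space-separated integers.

Answer: 3 3

Derivation:
Processing requests:
  req#1 t=0ms (window 0): ALLOW
  req#2 t=0ms (window 0): ALLOW
  req#3 t=1ms (window 0): ALLOW
  req#4 t=2ms (window 0): DENY
  req#5 t=2ms (window 0): DENY
  req#6 t=2ms (window 0): DENY
  req#7 t=3ms (window 0): DENY
  req#8 t=4ms (window 0): DENY
  req#9 t=4ms (window 0): DENY
  req#10 t=4ms (window 0): DENY
  req#11 t=5ms (window 1): ALLOW
  req#12 t=6ms (window 1): ALLOW
  req#13 t=6ms (window 1): ALLOW
  req#14 t=6ms (window 1): DENY
  req#15 t=7ms (window 1): DENY
  req#16 t=8ms (window 1): DENY
  req#17 t=8ms (window 1): DENY
  req#18 t=8ms (window 1): DENY
  req#19 t=9ms (window 1): DENY

Allowed counts by window: 3 3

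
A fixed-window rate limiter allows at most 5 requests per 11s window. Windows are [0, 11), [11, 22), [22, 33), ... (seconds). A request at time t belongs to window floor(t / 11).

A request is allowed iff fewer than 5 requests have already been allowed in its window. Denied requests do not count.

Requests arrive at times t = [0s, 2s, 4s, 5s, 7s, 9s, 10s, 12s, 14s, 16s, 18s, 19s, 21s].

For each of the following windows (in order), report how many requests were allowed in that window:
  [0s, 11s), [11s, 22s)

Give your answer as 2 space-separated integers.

Processing requests:
  req#1 t=0s (window 0): ALLOW
  req#2 t=2s (window 0): ALLOW
  req#3 t=4s (window 0): ALLOW
  req#4 t=5s (window 0): ALLOW
  req#5 t=7s (window 0): ALLOW
  req#6 t=9s (window 0): DENY
  req#7 t=10s (window 0): DENY
  req#8 t=12s (window 1): ALLOW
  req#9 t=14s (window 1): ALLOW
  req#10 t=16s (window 1): ALLOW
  req#11 t=18s (window 1): ALLOW
  req#12 t=19s (window 1): ALLOW
  req#13 t=21s (window 1): DENY

Allowed counts by window: 5 5

Answer: 5 5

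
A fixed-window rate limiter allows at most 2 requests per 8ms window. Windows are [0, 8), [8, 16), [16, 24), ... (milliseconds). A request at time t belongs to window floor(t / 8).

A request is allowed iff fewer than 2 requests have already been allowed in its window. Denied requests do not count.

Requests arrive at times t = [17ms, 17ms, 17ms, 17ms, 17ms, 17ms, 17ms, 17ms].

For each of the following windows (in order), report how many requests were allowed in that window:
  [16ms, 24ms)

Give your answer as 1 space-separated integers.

Processing requests:
  req#1 t=17ms (window 2): ALLOW
  req#2 t=17ms (window 2): ALLOW
  req#3 t=17ms (window 2): DENY
  req#4 t=17ms (window 2): DENY
  req#5 t=17ms (window 2): DENY
  req#6 t=17ms (window 2): DENY
  req#7 t=17ms (window 2): DENY
  req#8 t=17ms (window 2): DENY

Allowed counts by window: 2

Answer: 2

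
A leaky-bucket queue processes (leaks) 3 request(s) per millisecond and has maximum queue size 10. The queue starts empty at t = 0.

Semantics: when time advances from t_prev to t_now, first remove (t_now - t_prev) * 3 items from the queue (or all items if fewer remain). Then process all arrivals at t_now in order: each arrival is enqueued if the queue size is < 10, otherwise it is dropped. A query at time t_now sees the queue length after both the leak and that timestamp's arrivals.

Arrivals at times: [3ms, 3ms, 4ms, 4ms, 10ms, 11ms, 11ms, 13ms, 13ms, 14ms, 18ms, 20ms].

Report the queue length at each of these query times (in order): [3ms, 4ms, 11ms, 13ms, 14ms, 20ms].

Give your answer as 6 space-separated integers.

Answer: 2 2 2 2 1 1

Derivation:
Queue lengths at query times:
  query t=3ms: backlog = 2
  query t=4ms: backlog = 2
  query t=11ms: backlog = 2
  query t=13ms: backlog = 2
  query t=14ms: backlog = 1
  query t=20ms: backlog = 1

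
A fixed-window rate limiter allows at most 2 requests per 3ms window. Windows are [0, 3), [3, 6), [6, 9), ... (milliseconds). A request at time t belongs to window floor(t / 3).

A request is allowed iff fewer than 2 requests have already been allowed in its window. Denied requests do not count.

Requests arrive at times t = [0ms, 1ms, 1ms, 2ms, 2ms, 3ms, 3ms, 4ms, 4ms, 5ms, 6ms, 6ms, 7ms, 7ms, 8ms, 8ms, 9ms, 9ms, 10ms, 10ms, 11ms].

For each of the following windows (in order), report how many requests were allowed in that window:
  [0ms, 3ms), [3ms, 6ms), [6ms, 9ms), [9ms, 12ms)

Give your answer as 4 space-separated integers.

Answer: 2 2 2 2

Derivation:
Processing requests:
  req#1 t=0ms (window 0): ALLOW
  req#2 t=1ms (window 0): ALLOW
  req#3 t=1ms (window 0): DENY
  req#4 t=2ms (window 0): DENY
  req#5 t=2ms (window 0): DENY
  req#6 t=3ms (window 1): ALLOW
  req#7 t=3ms (window 1): ALLOW
  req#8 t=4ms (window 1): DENY
  req#9 t=4ms (window 1): DENY
  req#10 t=5ms (window 1): DENY
  req#11 t=6ms (window 2): ALLOW
  req#12 t=6ms (window 2): ALLOW
  req#13 t=7ms (window 2): DENY
  req#14 t=7ms (window 2): DENY
  req#15 t=8ms (window 2): DENY
  req#16 t=8ms (window 2): DENY
  req#17 t=9ms (window 3): ALLOW
  req#18 t=9ms (window 3): ALLOW
  req#19 t=10ms (window 3): DENY
  req#20 t=10ms (window 3): DENY
  req#21 t=11ms (window 3): DENY

Allowed counts by window: 2 2 2 2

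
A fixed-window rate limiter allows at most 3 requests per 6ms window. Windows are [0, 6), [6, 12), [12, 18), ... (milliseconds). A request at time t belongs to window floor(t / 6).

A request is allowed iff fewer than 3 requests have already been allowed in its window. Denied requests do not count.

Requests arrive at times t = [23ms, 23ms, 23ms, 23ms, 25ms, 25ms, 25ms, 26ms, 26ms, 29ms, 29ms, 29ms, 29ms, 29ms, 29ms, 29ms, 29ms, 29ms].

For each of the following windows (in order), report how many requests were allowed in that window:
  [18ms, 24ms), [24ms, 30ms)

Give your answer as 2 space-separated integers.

Processing requests:
  req#1 t=23ms (window 3): ALLOW
  req#2 t=23ms (window 3): ALLOW
  req#3 t=23ms (window 3): ALLOW
  req#4 t=23ms (window 3): DENY
  req#5 t=25ms (window 4): ALLOW
  req#6 t=25ms (window 4): ALLOW
  req#7 t=25ms (window 4): ALLOW
  req#8 t=26ms (window 4): DENY
  req#9 t=26ms (window 4): DENY
  req#10 t=29ms (window 4): DENY
  req#11 t=29ms (window 4): DENY
  req#12 t=29ms (window 4): DENY
  req#13 t=29ms (window 4): DENY
  req#14 t=29ms (window 4): DENY
  req#15 t=29ms (window 4): DENY
  req#16 t=29ms (window 4): DENY
  req#17 t=29ms (window 4): DENY
  req#18 t=29ms (window 4): DENY

Allowed counts by window: 3 3

Answer: 3 3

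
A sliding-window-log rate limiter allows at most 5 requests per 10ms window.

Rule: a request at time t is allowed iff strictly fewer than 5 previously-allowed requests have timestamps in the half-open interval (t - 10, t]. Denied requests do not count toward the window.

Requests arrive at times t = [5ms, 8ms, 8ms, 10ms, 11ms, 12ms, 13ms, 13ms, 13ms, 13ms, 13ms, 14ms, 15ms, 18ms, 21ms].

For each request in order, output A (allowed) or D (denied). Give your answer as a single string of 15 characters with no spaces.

Tracking allowed requests in the window:
  req#1 t=5ms: ALLOW
  req#2 t=8ms: ALLOW
  req#3 t=8ms: ALLOW
  req#4 t=10ms: ALLOW
  req#5 t=11ms: ALLOW
  req#6 t=12ms: DENY
  req#7 t=13ms: DENY
  req#8 t=13ms: DENY
  req#9 t=13ms: DENY
  req#10 t=13ms: DENY
  req#11 t=13ms: DENY
  req#12 t=14ms: DENY
  req#13 t=15ms: ALLOW
  req#14 t=18ms: ALLOW
  req#15 t=21ms: ALLOW

Answer: AAAAADDDDDDDAAA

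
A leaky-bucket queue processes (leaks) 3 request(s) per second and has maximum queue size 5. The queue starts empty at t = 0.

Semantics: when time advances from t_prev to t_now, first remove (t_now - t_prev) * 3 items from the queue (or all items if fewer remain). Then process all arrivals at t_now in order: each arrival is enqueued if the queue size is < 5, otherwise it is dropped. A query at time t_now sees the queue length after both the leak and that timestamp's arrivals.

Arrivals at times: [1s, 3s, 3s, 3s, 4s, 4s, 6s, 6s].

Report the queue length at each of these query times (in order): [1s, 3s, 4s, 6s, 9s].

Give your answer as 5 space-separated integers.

Queue lengths at query times:
  query t=1s: backlog = 1
  query t=3s: backlog = 3
  query t=4s: backlog = 2
  query t=6s: backlog = 2
  query t=9s: backlog = 0

Answer: 1 3 2 2 0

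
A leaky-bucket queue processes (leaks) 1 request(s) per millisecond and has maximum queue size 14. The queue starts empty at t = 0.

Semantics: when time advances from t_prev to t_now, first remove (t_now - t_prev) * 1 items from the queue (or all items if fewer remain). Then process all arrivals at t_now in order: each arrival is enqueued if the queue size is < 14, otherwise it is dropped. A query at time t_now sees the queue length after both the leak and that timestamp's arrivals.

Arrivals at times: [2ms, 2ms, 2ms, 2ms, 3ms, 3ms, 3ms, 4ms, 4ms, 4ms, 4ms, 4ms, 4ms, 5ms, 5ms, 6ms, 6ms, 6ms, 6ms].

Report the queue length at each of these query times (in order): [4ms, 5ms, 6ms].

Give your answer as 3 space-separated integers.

Queue lengths at query times:
  query t=4ms: backlog = 11
  query t=5ms: backlog = 12
  query t=6ms: backlog = 14

Answer: 11 12 14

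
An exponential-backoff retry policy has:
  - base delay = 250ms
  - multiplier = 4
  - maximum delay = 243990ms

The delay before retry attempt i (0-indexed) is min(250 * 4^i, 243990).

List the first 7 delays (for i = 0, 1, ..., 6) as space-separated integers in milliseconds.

Answer: 250 1000 4000 16000 64000 243990 243990

Derivation:
Computing each delay:
  i=0: min(250*4^0, 243990) = 250
  i=1: min(250*4^1, 243990) = 1000
  i=2: min(250*4^2, 243990) = 4000
  i=3: min(250*4^3, 243990) = 16000
  i=4: min(250*4^4, 243990) = 64000
  i=5: min(250*4^5, 243990) = 243990
  i=6: min(250*4^6, 243990) = 243990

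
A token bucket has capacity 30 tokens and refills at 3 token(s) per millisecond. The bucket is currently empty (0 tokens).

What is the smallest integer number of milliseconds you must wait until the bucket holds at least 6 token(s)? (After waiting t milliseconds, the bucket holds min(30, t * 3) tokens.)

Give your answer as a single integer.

Need t * 3 >= 6, so t >= 6/3.
Smallest integer t = ceil(6/3) = 2.

Answer: 2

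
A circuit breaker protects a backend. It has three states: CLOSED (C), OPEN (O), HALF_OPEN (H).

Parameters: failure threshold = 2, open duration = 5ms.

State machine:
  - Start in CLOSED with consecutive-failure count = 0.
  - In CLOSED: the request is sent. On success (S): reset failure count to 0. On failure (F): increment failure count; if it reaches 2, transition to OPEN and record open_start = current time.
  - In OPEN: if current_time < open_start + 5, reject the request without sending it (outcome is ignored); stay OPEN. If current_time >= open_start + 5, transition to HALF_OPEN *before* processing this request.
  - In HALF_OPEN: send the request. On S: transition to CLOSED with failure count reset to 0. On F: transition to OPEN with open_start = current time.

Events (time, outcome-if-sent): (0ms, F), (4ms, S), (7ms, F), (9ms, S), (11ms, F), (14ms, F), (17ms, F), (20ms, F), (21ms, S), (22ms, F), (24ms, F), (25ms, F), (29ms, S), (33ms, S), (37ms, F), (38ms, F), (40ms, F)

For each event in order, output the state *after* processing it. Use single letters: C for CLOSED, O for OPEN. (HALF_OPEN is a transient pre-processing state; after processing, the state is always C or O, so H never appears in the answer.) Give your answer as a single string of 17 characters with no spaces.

State after each event:
  event#1 t=0ms outcome=F: state=CLOSED
  event#2 t=4ms outcome=S: state=CLOSED
  event#3 t=7ms outcome=F: state=CLOSED
  event#4 t=9ms outcome=S: state=CLOSED
  event#5 t=11ms outcome=F: state=CLOSED
  event#6 t=14ms outcome=F: state=OPEN
  event#7 t=17ms outcome=F: state=OPEN
  event#8 t=20ms outcome=F: state=OPEN
  event#9 t=21ms outcome=S: state=OPEN
  event#10 t=22ms outcome=F: state=OPEN
  event#11 t=24ms outcome=F: state=OPEN
  event#12 t=25ms outcome=F: state=OPEN
  event#13 t=29ms outcome=S: state=OPEN
  event#14 t=33ms outcome=S: state=CLOSED
  event#15 t=37ms outcome=F: state=CLOSED
  event#16 t=38ms outcome=F: state=OPEN
  event#17 t=40ms outcome=F: state=OPEN

Answer: CCCCCOOOOOOOOCCOO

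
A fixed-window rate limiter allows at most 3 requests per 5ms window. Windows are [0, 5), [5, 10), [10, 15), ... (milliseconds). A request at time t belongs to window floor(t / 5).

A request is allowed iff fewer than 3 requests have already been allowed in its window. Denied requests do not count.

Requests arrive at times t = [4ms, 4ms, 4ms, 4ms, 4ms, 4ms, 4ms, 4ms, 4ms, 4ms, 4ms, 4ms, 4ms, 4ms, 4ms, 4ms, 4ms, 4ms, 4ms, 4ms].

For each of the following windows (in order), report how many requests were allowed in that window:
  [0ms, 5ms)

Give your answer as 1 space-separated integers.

Answer: 3

Derivation:
Processing requests:
  req#1 t=4ms (window 0): ALLOW
  req#2 t=4ms (window 0): ALLOW
  req#3 t=4ms (window 0): ALLOW
  req#4 t=4ms (window 0): DENY
  req#5 t=4ms (window 0): DENY
  req#6 t=4ms (window 0): DENY
  req#7 t=4ms (window 0): DENY
  req#8 t=4ms (window 0): DENY
  req#9 t=4ms (window 0): DENY
  req#10 t=4ms (window 0): DENY
  req#11 t=4ms (window 0): DENY
  req#12 t=4ms (window 0): DENY
  req#13 t=4ms (window 0): DENY
  req#14 t=4ms (window 0): DENY
  req#15 t=4ms (window 0): DENY
  req#16 t=4ms (window 0): DENY
  req#17 t=4ms (window 0): DENY
  req#18 t=4ms (window 0): DENY
  req#19 t=4ms (window 0): DENY
  req#20 t=4ms (window 0): DENY

Allowed counts by window: 3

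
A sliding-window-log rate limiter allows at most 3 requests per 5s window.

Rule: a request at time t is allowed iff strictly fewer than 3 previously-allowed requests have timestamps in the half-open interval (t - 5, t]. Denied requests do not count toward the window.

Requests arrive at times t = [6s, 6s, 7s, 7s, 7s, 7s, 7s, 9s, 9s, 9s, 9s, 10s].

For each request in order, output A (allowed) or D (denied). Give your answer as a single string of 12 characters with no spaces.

Tracking allowed requests in the window:
  req#1 t=6s: ALLOW
  req#2 t=6s: ALLOW
  req#3 t=7s: ALLOW
  req#4 t=7s: DENY
  req#5 t=7s: DENY
  req#6 t=7s: DENY
  req#7 t=7s: DENY
  req#8 t=9s: DENY
  req#9 t=9s: DENY
  req#10 t=9s: DENY
  req#11 t=9s: DENY
  req#12 t=10s: DENY

Answer: AAADDDDDDDDD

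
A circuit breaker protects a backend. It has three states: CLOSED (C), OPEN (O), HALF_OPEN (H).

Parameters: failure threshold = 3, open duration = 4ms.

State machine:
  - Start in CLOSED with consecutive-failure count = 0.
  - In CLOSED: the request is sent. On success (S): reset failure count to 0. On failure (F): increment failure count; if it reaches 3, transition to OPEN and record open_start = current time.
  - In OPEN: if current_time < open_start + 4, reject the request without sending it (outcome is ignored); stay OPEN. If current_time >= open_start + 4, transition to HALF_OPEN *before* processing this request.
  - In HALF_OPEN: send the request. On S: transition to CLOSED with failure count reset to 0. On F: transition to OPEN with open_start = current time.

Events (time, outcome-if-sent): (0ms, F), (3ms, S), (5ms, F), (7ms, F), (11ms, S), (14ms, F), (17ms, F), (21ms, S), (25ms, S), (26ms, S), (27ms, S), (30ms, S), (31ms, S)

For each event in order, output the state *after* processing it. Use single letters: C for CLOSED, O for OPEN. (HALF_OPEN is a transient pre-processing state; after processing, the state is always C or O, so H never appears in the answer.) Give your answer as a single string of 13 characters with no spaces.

State after each event:
  event#1 t=0ms outcome=F: state=CLOSED
  event#2 t=3ms outcome=S: state=CLOSED
  event#3 t=5ms outcome=F: state=CLOSED
  event#4 t=7ms outcome=F: state=CLOSED
  event#5 t=11ms outcome=S: state=CLOSED
  event#6 t=14ms outcome=F: state=CLOSED
  event#7 t=17ms outcome=F: state=CLOSED
  event#8 t=21ms outcome=S: state=CLOSED
  event#9 t=25ms outcome=S: state=CLOSED
  event#10 t=26ms outcome=S: state=CLOSED
  event#11 t=27ms outcome=S: state=CLOSED
  event#12 t=30ms outcome=S: state=CLOSED
  event#13 t=31ms outcome=S: state=CLOSED

Answer: CCCCCCCCCCCCC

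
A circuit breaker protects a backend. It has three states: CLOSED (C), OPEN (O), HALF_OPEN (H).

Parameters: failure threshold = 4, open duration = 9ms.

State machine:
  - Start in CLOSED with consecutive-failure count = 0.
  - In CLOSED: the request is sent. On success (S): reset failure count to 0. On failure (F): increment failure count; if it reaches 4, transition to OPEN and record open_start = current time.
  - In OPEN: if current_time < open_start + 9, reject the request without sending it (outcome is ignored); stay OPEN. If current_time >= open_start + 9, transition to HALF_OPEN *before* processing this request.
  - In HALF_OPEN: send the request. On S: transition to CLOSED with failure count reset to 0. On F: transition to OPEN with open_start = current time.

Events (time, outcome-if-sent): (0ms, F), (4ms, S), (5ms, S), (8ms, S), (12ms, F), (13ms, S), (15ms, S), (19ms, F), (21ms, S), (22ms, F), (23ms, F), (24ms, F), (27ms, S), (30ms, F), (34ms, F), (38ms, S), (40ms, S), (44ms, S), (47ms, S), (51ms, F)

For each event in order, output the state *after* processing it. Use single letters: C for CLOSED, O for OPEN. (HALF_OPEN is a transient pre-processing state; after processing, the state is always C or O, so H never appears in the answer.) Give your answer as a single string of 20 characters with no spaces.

State after each event:
  event#1 t=0ms outcome=F: state=CLOSED
  event#2 t=4ms outcome=S: state=CLOSED
  event#3 t=5ms outcome=S: state=CLOSED
  event#4 t=8ms outcome=S: state=CLOSED
  event#5 t=12ms outcome=F: state=CLOSED
  event#6 t=13ms outcome=S: state=CLOSED
  event#7 t=15ms outcome=S: state=CLOSED
  event#8 t=19ms outcome=F: state=CLOSED
  event#9 t=21ms outcome=S: state=CLOSED
  event#10 t=22ms outcome=F: state=CLOSED
  event#11 t=23ms outcome=F: state=CLOSED
  event#12 t=24ms outcome=F: state=CLOSED
  event#13 t=27ms outcome=S: state=CLOSED
  event#14 t=30ms outcome=F: state=CLOSED
  event#15 t=34ms outcome=F: state=CLOSED
  event#16 t=38ms outcome=S: state=CLOSED
  event#17 t=40ms outcome=S: state=CLOSED
  event#18 t=44ms outcome=S: state=CLOSED
  event#19 t=47ms outcome=S: state=CLOSED
  event#20 t=51ms outcome=F: state=CLOSED

Answer: CCCCCCCCCCCCCCCCCCCC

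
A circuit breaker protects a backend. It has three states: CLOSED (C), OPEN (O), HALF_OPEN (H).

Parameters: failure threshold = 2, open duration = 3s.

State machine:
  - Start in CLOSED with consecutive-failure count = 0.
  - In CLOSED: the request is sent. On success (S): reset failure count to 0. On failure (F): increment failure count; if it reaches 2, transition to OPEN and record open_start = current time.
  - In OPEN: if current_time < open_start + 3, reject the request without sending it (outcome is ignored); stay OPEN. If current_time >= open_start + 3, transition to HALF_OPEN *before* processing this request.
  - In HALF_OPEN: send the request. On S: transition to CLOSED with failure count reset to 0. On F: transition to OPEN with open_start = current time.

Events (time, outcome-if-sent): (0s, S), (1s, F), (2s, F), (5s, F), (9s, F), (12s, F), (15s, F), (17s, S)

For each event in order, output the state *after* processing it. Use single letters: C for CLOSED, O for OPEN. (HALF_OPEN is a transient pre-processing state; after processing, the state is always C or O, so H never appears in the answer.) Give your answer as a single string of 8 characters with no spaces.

State after each event:
  event#1 t=0s outcome=S: state=CLOSED
  event#2 t=1s outcome=F: state=CLOSED
  event#3 t=2s outcome=F: state=OPEN
  event#4 t=5s outcome=F: state=OPEN
  event#5 t=9s outcome=F: state=OPEN
  event#6 t=12s outcome=F: state=OPEN
  event#7 t=15s outcome=F: state=OPEN
  event#8 t=17s outcome=S: state=OPEN

Answer: CCOOOOOO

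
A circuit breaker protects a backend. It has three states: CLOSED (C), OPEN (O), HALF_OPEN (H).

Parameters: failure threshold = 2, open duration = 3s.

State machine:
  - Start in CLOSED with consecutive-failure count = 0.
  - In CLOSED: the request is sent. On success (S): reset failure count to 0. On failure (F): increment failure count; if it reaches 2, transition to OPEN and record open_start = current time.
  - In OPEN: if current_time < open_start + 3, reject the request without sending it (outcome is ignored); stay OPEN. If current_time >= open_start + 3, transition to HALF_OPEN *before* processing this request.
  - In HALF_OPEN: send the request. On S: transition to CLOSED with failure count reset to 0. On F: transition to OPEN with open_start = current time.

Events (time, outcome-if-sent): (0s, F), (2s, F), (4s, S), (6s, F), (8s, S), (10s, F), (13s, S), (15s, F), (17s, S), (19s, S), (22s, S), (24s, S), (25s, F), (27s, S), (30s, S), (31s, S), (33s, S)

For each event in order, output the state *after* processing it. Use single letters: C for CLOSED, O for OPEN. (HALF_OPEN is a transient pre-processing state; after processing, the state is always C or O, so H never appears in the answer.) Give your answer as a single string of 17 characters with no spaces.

Answer: COOOOOCCCCCCCCCCC

Derivation:
State after each event:
  event#1 t=0s outcome=F: state=CLOSED
  event#2 t=2s outcome=F: state=OPEN
  event#3 t=4s outcome=S: state=OPEN
  event#4 t=6s outcome=F: state=OPEN
  event#5 t=8s outcome=S: state=OPEN
  event#6 t=10s outcome=F: state=OPEN
  event#7 t=13s outcome=S: state=CLOSED
  event#8 t=15s outcome=F: state=CLOSED
  event#9 t=17s outcome=S: state=CLOSED
  event#10 t=19s outcome=S: state=CLOSED
  event#11 t=22s outcome=S: state=CLOSED
  event#12 t=24s outcome=S: state=CLOSED
  event#13 t=25s outcome=F: state=CLOSED
  event#14 t=27s outcome=S: state=CLOSED
  event#15 t=30s outcome=S: state=CLOSED
  event#16 t=31s outcome=S: state=CLOSED
  event#17 t=33s outcome=S: state=CLOSED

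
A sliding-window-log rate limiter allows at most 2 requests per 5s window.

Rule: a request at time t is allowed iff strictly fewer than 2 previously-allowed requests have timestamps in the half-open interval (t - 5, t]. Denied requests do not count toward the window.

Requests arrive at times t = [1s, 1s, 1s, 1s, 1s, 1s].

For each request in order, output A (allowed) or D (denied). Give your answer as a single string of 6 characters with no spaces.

Answer: AADDDD

Derivation:
Tracking allowed requests in the window:
  req#1 t=1s: ALLOW
  req#2 t=1s: ALLOW
  req#3 t=1s: DENY
  req#4 t=1s: DENY
  req#5 t=1s: DENY
  req#6 t=1s: DENY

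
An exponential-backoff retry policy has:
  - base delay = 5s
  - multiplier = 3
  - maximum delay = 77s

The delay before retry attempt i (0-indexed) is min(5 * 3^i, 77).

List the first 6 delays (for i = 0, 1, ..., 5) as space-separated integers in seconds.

Computing each delay:
  i=0: min(5*3^0, 77) = 5
  i=1: min(5*3^1, 77) = 15
  i=2: min(5*3^2, 77) = 45
  i=3: min(5*3^3, 77) = 77
  i=4: min(5*3^4, 77) = 77
  i=5: min(5*3^5, 77) = 77

Answer: 5 15 45 77 77 77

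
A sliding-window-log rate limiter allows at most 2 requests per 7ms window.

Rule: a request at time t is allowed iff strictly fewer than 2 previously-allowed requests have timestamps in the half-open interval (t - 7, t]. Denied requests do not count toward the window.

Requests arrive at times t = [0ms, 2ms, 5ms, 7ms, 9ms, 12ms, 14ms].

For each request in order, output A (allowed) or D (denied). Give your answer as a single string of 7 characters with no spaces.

Tracking allowed requests in the window:
  req#1 t=0ms: ALLOW
  req#2 t=2ms: ALLOW
  req#3 t=5ms: DENY
  req#4 t=7ms: ALLOW
  req#5 t=9ms: ALLOW
  req#6 t=12ms: DENY
  req#7 t=14ms: ALLOW

Answer: AADAADA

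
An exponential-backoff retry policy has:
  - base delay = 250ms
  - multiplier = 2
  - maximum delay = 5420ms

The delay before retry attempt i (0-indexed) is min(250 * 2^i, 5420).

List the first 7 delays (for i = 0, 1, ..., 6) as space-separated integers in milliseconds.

Computing each delay:
  i=0: min(250*2^0, 5420) = 250
  i=1: min(250*2^1, 5420) = 500
  i=2: min(250*2^2, 5420) = 1000
  i=3: min(250*2^3, 5420) = 2000
  i=4: min(250*2^4, 5420) = 4000
  i=5: min(250*2^5, 5420) = 5420
  i=6: min(250*2^6, 5420) = 5420

Answer: 250 500 1000 2000 4000 5420 5420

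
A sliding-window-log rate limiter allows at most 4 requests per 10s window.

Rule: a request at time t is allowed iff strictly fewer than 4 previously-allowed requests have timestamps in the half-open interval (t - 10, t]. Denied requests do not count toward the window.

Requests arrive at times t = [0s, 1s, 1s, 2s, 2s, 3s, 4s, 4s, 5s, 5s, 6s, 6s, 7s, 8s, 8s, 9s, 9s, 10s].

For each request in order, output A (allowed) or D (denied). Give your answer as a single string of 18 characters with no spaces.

Tracking allowed requests in the window:
  req#1 t=0s: ALLOW
  req#2 t=1s: ALLOW
  req#3 t=1s: ALLOW
  req#4 t=2s: ALLOW
  req#5 t=2s: DENY
  req#6 t=3s: DENY
  req#7 t=4s: DENY
  req#8 t=4s: DENY
  req#9 t=5s: DENY
  req#10 t=5s: DENY
  req#11 t=6s: DENY
  req#12 t=6s: DENY
  req#13 t=7s: DENY
  req#14 t=8s: DENY
  req#15 t=8s: DENY
  req#16 t=9s: DENY
  req#17 t=9s: DENY
  req#18 t=10s: ALLOW

Answer: AAAADDDDDDDDDDDDDA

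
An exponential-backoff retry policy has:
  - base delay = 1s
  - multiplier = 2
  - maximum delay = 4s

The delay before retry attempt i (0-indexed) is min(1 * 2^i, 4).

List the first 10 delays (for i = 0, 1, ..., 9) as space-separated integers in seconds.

Computing each delay:
  i=0: min(1*2^0, 4) = 1
  i=1: min(1*2^1, 4) = 2
  i=2: min(1*2^2, 4) = 4
  i=3: min(1*2^3, 4) = 4
  i=4: min(1*2^4, 4) = 4
  i=5: min(1*2^5, 4) = 4
  i=6: min(1*2^6, 4) = 4
  i=7: min(1*2^7, 4) = 4
  i=8: min(1*2^8, 4) = 4
  i=9: min(1*2^9, 4) = 4

Answer: 1 2 4 4 4 4 4 4 4 4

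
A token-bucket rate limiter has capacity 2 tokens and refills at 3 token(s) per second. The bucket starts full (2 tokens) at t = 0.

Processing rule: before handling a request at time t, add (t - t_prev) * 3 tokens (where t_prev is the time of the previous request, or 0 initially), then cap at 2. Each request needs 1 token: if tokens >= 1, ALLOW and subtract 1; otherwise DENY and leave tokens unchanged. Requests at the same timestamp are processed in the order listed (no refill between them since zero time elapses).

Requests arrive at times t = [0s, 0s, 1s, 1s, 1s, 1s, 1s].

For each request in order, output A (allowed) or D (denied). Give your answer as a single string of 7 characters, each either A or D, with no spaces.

Answer: AAAADDD

Derivation:
Simulating step by step:
  req#1 t=0s: ALLOW
  req#2 t=0s: ALLOW
  req#3 t=1s: ALLOW
  req#4 t=1s: ALLOW
  req#5 t=1s: DENY
  req#6 t=1s: DENY
  req#7 t=1s: DENY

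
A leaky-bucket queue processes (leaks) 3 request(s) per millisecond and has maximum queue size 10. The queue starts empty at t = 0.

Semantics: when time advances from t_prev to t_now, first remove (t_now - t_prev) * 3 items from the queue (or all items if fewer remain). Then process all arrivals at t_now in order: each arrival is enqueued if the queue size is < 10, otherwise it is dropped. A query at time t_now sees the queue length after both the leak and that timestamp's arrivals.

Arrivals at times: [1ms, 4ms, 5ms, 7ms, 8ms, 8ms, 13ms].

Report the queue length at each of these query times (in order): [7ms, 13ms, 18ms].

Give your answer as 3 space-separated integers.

Answer: 1 1 0

Derivation:
Queue lengths at query times:
  query t=7ms: backlog = 1
  query t=13ms: backlog = 1
  query t=18ms: backlog = 0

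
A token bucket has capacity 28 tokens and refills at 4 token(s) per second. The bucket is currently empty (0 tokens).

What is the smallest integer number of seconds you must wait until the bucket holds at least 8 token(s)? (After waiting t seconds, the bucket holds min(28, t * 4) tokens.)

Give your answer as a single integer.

Need t * 4 >= 8, so t >= 8/4.
Smallest integer t = ceil(8/4) = 2.

Answer: 2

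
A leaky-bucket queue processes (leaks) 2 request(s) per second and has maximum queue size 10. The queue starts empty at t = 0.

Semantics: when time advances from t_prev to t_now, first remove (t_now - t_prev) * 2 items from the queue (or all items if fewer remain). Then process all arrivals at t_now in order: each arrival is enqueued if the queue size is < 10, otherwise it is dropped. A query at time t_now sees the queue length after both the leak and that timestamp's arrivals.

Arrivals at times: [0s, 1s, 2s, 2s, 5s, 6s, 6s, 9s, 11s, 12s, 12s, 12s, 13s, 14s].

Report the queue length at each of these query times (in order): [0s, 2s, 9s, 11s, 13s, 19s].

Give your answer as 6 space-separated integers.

Answer: 1 2 1 1 2 0

Derivation:
Queue lengths at query times:
  query t=0s: backlog = 1
  query t=2s: backlog = 2
  query t=9s: backlog = 1
  query t=11s: backlog = 1
  query t=13s: backlog = 2
  query t=19s: backlog = 0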